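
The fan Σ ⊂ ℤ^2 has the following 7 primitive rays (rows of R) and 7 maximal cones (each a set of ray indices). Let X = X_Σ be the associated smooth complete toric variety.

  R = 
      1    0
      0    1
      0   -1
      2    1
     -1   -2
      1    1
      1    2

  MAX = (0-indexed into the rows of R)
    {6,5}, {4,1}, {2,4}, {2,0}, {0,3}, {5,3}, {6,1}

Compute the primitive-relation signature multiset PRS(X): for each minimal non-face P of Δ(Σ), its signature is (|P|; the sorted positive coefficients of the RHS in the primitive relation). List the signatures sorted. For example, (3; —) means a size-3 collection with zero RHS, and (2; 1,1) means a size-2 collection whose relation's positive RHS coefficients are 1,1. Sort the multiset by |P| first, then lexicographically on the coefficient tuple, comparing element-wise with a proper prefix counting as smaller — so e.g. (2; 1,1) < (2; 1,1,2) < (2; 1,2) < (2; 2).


14 collections generate NE(X_Σ); each relation:

  {1,2}:  v_{1} + v_{2} = 0 ; sig = (2; —)
  {4,6}:  v_{4} + v_{6} = 0 ; sig = (2; —)
  {0,1}:  v_{0} + v_{1} = v_{5} ; sig = (2; 1)
  {0,5}:  v_{0} + v_{5} = v_{3} ; sig = (2; 1)
  {1,5}:  v_{1} + v_{5} = v_{6} ; sig = (2; 1)
  {2,5}:  v_{2} + v_{5} = v_{0} ; sig = (2; 1)
  {2,6}:  v_{2} + v_{6} = v_{5} ; sig = (2; 1)
  {4,5}:  v_{4} + v_{5} = v_{2} ; sig = (2; 1)
  {3,4}:  v_{3} + v_{4} = v_{0} + v_{2} ; sig = (2; 1,1)
  {0,4}:  v_{0} + v_{4} = 2·v_{2} ; sig = (2; 2)
  {0,6}:  v_{0} + v_{6} = 2·v_{5} ; sig = (2; 2)
  {1,3}:  v_{1} + v_{3} = 2·v_{5} ; sig = (2; 2)
  {2,3}:  v_{2} + v_{3} = 2·v_{0} ; sig = (2; 2)
  {3,6}:  v_{3} + v_{6} = 3·v_{5} ; sig = (2; 3)

Sorted signature multiset PRS(X):
    (2; —)
    (2; —)
    (2; 1)
    (2; 1)
    (2; 1)
    (2; 1)
    (2; 1)
    (2; 1)
    (2; 1,1)
    (2; 2)
    (2; 2)
    (2; 2)
    (2; 2)
    (2; 3)


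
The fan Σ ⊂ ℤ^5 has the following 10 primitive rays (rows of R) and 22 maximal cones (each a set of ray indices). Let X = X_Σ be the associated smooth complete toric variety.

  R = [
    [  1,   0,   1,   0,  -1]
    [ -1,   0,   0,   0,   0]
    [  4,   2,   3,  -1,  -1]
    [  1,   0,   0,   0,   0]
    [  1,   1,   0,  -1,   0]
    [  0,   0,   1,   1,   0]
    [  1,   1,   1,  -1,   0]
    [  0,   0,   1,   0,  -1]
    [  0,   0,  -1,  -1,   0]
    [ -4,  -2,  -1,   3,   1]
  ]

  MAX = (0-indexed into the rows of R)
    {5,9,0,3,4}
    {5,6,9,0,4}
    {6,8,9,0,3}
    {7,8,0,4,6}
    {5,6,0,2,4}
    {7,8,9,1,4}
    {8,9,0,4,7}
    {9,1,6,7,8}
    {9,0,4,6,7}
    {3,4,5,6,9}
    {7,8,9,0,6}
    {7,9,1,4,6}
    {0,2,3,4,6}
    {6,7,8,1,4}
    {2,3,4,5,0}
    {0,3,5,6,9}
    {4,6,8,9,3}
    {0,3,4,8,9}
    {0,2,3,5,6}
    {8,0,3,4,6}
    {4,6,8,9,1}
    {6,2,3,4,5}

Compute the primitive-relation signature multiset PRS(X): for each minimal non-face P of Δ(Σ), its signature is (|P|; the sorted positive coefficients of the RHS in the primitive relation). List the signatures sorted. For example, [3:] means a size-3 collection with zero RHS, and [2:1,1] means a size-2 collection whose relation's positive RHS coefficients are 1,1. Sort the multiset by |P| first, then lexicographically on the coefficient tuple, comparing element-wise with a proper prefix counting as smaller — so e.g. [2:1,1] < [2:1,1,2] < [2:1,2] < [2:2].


Minimal non-faces — 14 found among 10 rays, 22 max cones:

  P={1,3}:  v_{1} + v_{3} = 0 — sig = [2:]
  P={5,8}:  v_{5} + v_{8} = 0 — sig = [2:]
  P={0,1}:  v_{0} + v_{1} = v_{7} — sig = [2:1]
  P={3,7}:  v_{3} + v_{7} = v_{0} — sig = [2:1]
  P={1,2}:  v_{1} + v_{2} = v_{0} + v_{4} + v_{5} + v_{6} — sig = [2:1,1,1,1]
  P={1,5}:  v_{1} + v_{5} = v_{0} + v_{4} + v_{6} + v_{9} — sig = [2:1,1,1,1]
  P={2,8}:  v_{2} + v_{8} = v_{0} + v_{3} + v_{4} + v_{6} — sig = [2:1,1,1,1]
  P={2,7}:  v_{2} + v_{7} = 2·v_{0} + v_{4} + v_{5} + v_{6} — sig = [2:1,1,1,2]
  P={5,7}:  v_{5} + v_{7} = 2·v_{0} + v_{4} + v_{6} + v_{9} — sig = [2:1,1,1,2]
  P={2,9}:  v_{2} + v_{9} = 2·v_{5} — sig = [2:2]
  P={0,3,4,5,6}:  v_{0} + v_{3} + v_{4} + v_{5} + v_{6} = v_{2} — sig = [5:1]
  P={0,3,4,6,9}:  v_{0} + v_{3} + v_{4} + v_{6} + v_{9} = v_{5} — sig = [5:1]
  P={0,4,6,8,9}:  v_{0} + v_{4} + v_{6} + v_{8} + v_{9} = v_{1} — sig = [5:1]
  P={4,6,7,8,9}:  v_{4} + v_{6} + v_{7} + v_{8} + v_{9} = 2·v_{1} — sig = [5:2]

so the primitive-relation signature multiset is
    |P|=2: 10 collections, coeffs (), (), (1), (1), (1,1,1,1), (1,1,1,1), (1,1,1,1), (1,1,1,2), (1,1,1,2), (2)
    |P|=5: 4 collections, coeffs (1), (1), (1), (2)


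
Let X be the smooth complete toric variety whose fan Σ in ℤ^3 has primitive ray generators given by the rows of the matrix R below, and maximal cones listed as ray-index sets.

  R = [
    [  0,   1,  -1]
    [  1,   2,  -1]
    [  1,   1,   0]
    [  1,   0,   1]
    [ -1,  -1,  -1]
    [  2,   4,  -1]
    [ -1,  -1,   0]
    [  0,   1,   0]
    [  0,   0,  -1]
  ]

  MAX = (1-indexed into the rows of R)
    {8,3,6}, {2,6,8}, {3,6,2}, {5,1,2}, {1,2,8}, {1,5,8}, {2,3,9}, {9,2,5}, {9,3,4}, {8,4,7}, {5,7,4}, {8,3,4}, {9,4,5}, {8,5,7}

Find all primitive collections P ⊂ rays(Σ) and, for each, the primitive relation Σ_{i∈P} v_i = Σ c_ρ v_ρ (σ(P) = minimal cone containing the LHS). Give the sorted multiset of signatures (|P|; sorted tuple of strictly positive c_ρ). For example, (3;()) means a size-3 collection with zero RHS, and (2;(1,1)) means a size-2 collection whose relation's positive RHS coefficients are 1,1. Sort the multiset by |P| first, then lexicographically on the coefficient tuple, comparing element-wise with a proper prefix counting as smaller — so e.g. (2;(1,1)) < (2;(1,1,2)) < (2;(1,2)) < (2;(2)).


Minimal non-faces — 18 found among 9 rays, 14 max cones:

  P = {3,7}:  v_{3} + v_{7} = 0  →  sig = (2;())
  P = {1,3}:  v_{1} + v_{3} = v_{2}  →  sig = (2;(1))
  P = {1,4}:  v_{1} + v_{4} = v_{3}  →  sig = (2;(1))
  P = {2,7}:  v_{2} + v_{7} = v_{1}  →  sig = (2;(1))
  P = {3,5}:  v_{3} + v_{5} = v_{9}  →  sig = (2;(1))
  P = {7,9}:  v_{7} + v_{9} = v_{5}  →  sig = (2;(1))
  P = {8,9}:  v_{8} + v_{9} = v_{1}  →  sig = (2;(1))
  P = {1,7}:  v_{1} + v_{7} = v_{5} + v_{8}  →  sig = (2;(1,1))
  P = {1,9}:  v_{1} + v_{9} = v_{2} + v_{5}  →  sig = (2;(1,1))
  P = {5,6}:  v_{5} + v_{6} = v_{1} + v_{2}  →  sig = (2;(1,1))
  P = {6,7}:  v_{6} + v_{7} = v_{2} + v_{8}  →  sig = (2;(1,1))
  P = {1,6}:  v_{1} + v_{6} = 2·v_{2} + v_{8}  →  sig = (2;(1,2))
  P = {4,6}:  v_{4} + v_{6} = 3·v_{3} + v_{8}  →  sig = (2;(1,3))
  P = {2,4}:  v_{2} + v_{4} = 2·v_{3}  →  sig = (2;(2))
  P = {6,9}:  v_{6} + v_{9} = 2·v_{2}  →  sig = (2;(2))
  P = {4,5,8}:  v_{4} + v_{5} + v_{8} = 0  →  sig = (3;())
  P = {2,3,8}:  v_{2} + v_{3} + v_{8} = v_{6}  →  sig = (3;(1))
  P = {2,5,8}:  v_{2} + v_{5} + v_{8} = 2·v_{1}  →  sig = (3;(2))

Signatures (|P|; sorted positive RHS coefficients), sorted:
    |P|=2: 15 collections, coeffs (), (1), (1), (1), (1), (1), (1), (1,1), (1,1), (1,1), (1,1), (1,2), (1,3), (2), (2)
    |P|=3: 3 collections, coeffs (), (1), (2)


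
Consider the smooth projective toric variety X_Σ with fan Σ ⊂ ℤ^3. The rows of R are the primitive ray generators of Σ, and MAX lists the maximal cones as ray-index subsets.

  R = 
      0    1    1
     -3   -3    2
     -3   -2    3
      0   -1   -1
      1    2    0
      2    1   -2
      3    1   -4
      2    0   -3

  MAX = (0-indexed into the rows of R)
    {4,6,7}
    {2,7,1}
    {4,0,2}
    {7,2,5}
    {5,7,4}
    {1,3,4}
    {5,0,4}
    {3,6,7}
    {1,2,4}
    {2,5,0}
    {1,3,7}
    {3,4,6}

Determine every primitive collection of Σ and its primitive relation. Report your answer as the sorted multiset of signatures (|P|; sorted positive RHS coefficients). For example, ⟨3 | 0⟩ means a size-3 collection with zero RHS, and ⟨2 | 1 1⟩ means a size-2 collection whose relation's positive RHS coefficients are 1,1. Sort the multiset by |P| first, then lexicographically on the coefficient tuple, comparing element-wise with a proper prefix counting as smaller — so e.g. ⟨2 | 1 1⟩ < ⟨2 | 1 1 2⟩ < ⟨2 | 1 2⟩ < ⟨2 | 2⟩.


The 14 primitive collections of Σ (r=8, n=3):

  {0,3}:  v_{0} + v_{3} = 0  ⟹  sig = ⟨2 | 0⟩
  {0,1}:  v_{0} + v_{1} = v_{2}  ⟹  sig = ⟨2 | 1⟩
  {0,7}:  v_{0} + v_{7} = v_{5}  ⟹  sig = ⟨2 | 1⟩
  {2,3}:  v_{2} + v_{3} = v_{1}  ⟹  sig = ⟨2 | 1⟩
  {2,6}:  v_{2} + v_{6} = v_{3}  ⟹  sig = ⟨2 | 1⟩
  {3,5}:  v_{3} + v_{5} = v_{7}  ⟹  sig = ⟨2 | 1⟩
  {0,6}:  v_{0} + v_{6} = v_{4} + v_{7}  ⟹  sig = ⟨2 | 1 1⟩
  {1,5}:  v_{1} + v_{5} = v_{2} + v_{7}  ⟹  sig = ⟨2 | 1 1⟩
  {5,6}:  v_{5} + v_{6} = v_{4} + 2·v_{7}  ⟹  sig = ⟨2 | 1 2⟩
  {1,6}:  v_{1} + v_{6} = 2·v_{3}  ⟹  sig = ⟨2 | 2⟩
  {2,4,7}:  v_{2} + v_{4} + v_{7} = 0  ⟹  sig = ⟨3 | 0⟩
  {1,4,7}:  v_{1} + v_{4} + v_{7} = v_{3}  ⟹  sig = ⟨3 | 1⟩
  {2,4,5}:  v_{2} + v_{4} + v_{5} = v_{0}  ⟹  sig = ⟨3 | 1⟩
  {3,4,7}:  v_{3} + v_{4} + v_{7} = v_{6}  ⟹  sig = ⟨3 | 1⟩

so the primitive-relation signature multiset is
[⟨2 | 0⟩, ⟨2 | 1⟩, ⟨2 | 1⟩, ⟨2 | 1⟩, ⟨2 | 1⟩, ⟨2 | 1⟩, ⟨2 | 1 1⟩, ⟨2 | 1 1⟩, ⟨2 | 1 2⟩, ⟨2 | 2⟩, ⟨3 | 0⟩, ⟨3 | 1⟩, ⟨3 | 1⟩, ⟨3 | 1⟩]


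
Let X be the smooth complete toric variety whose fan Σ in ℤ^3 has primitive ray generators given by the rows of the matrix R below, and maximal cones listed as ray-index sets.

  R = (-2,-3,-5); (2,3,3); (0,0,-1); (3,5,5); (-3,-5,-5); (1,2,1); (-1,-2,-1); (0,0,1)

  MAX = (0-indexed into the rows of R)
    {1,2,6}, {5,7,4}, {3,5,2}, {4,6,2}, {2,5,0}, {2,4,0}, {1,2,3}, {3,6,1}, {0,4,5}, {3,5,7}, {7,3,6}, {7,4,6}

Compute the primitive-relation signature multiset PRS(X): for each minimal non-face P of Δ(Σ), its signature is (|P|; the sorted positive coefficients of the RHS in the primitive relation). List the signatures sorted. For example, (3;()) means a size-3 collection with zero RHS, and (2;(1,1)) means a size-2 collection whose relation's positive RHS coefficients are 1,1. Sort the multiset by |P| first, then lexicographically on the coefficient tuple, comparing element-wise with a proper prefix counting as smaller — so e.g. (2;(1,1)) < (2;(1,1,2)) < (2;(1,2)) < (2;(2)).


12 collections generate NE(X_Σ); each relation:

  {2,7}:  v_{2} + v_{7} = 0  ⟹  sig = (2;())
  {3,4}:  v_{3} + v_{4} = 0  ⟹  sig = (2;())
  {5,6}:  v_{5} + v_{6} = 0  ⟹  sig = (2;())
  {0,3}:  v_{0} + v_{3} = v_{2} + v_{5}  ⟹  sig = (2;(1,1))
  {0,6}:  v_{0} + v_{6} = v_{2} + v_{4}  ⟹  sig = (2;(1,1))
  {0,7}:  v_{0} + v_{7} = v_{4} + v_{5}  ⟹  sig = (2;(1,1))
  {1,4}:  v_{1} + v_{4} = v_{2} + v_{6}  ⟹  sig = (2;(1,1))
  {1,5}:  v_{1} + v_{5} = v_{2} + v_{3}  ⟹  sig = (2;(1,1))
  {1,7}:  v_{1} + v_{7} = v_{3} + v_{6}  ⟹  sig = (2;(1,1))
  {0,1}:  v_{0} + v_{1} = 2·v_{2}  ⟹  sig = (2;(2))
  {2,3,6}:  v_{2} + v_{3} + v_{6} = v_{1}  ⟹  sig = (3;(1))
  {2,4,5}:  v_{2} + v_{4} + v_{5} = v_{0}  ⟹  sig = (3;(1))

Sorted signature multiset PRS(X):
{ (2;()) ×3,  (2;(1,1)) ×6,  (2;(2)),  (3;(1)) ×2 }


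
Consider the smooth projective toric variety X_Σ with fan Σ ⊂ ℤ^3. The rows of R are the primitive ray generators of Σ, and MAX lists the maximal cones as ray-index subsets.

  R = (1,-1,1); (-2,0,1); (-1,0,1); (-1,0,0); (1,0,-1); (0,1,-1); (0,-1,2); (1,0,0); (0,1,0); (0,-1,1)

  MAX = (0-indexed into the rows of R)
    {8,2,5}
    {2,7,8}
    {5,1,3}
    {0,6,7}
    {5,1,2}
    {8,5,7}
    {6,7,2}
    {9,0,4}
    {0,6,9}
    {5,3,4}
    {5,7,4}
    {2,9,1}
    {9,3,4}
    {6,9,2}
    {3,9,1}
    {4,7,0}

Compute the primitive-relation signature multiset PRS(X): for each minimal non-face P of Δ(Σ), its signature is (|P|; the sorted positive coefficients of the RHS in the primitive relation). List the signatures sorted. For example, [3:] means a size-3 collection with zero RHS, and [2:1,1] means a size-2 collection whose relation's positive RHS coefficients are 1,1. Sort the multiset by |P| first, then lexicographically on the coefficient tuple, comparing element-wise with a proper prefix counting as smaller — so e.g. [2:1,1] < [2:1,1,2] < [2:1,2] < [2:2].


Δ(Σ) — 10 vertices, 22 min non-faces:

  • {2,4}:  v_{2} + v_{4} = 0  →  sig = [2:]
  • {3,7}:  v_{3} + v_{7} = 0  →  sig = [2:]
  • {5,9}:  v_{5} + v_{9} = 0  →  sig = [2:]
  • {0,2}:  v_{0} + v_{2} = v_{6}  →  sig = [2:1]
  • {0,3}:  v_{0} + v_{3} = v_{9}  →  sig = [2:1]
  • {0,5}:  v_{0} + v_{5} = v_{7}  →  sig = [2:1]
  • {1,4}:  v_{1} + v_{4} = v_{3}  →  sig = [2:1]
  • {1,7}:  v_{1} + v_{7} = v_{2}  →  sig = [2:1]
  • {2,3}:  v_{2} + v_{3} = v_{1}  →  sig = [2:1]
  • {4,6}:  v_{4} + v_{6} = v_{0}  →  sig = [2:1]
  • {7,9}:  v_{7} + v_{9} = v_{0}  →  sig = [2:1]
  • {0,1}:  v_{0} + v_{1} = v_{2} + v_{9}  →  sig = [2:1,1]
  • {3,6}:  v_{3} + v_{6} = v_{2} + v_{9}  →  sig = [2:1,1]
  • {3,8}:  v_{3} + v_{8} = v_{2} + v_{5}  →  sig = [2:1,1]
  • {4,8}:  v_{4} + v_{8} = v_{5} + v_{7}  →  sig = [2:1,1]
  • {5,6}:  v_{5} + v_{6} = v_{2} + v_{7}  →  sig = [2:1,1]
  • {8,9}:  v_{8} + v_{9} = v_{2} + v_{7}  →  sig = [2:1,1]
  • {0,8}:  v_{0} + v_{8} = v_{2} + 2·v_{7}  →  sig = [2:1,2]
  • {1,6}:  v_{1} + v_{6} = 2·v_{2} + v_{9}  →  sig = [2:1,2]
  • {1,8}:  v_{1} + v_{8} = 2·v_{2} + v_{5}  →  sig = [2:1,2]
  • {6,8}:  v_{6} + v_{8} = 2·v_{2} + 2·v_{7}  →  sig = [2:2,2]
  • {2,5,7}:  v_{2} + v_{5} + v_{7} = v_{8}  →  sig = [3:1]

Hence PRS(X_Σ) =
[[2:], [2:], [2:], [2:1], [2:1], [2:1], [2:1], [2:1], [2:1], [2:1], [2:1], [2:1,1], [2:1,1], [2:1,1], [2:1,1], [2:1,1], [2:1,1], [2:1,2], [2:1,2], [2:1,2], [2:2,2], [3:1]]


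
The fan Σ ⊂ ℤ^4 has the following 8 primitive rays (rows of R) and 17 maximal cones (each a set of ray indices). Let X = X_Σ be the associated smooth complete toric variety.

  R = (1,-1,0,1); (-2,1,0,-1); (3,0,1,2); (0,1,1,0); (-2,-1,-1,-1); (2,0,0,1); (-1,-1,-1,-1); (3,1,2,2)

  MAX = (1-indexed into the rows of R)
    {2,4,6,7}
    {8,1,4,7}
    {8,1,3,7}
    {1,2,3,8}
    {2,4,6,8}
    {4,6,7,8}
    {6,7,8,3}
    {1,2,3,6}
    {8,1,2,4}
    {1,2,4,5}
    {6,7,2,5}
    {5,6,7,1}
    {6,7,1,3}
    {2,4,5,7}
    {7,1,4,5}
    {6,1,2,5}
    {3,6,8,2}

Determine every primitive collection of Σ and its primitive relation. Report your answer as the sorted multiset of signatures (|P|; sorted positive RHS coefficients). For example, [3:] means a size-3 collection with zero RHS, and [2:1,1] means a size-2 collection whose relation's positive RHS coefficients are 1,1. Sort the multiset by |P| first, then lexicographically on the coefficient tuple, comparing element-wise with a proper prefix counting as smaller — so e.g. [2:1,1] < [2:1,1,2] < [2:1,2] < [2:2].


Σ has 9 primitive collections:

  {3,4}:  v_{3} + v_{4} = v_{8} ; sig = [2:1]
  {3,5}:  v_{3} + v_{5} = v_{1} ; sig = [2:1]
  {5,8}:  v_{5} + v_{8} = v_{1} + v_{4} ; sig = [2:1,1]
  {2,3,7}:  v_{2} + v_{3} + v_{7} = 0 ; sig = [3:]
  {4,5,6}:  v_{4} + v_{5} + v_{6} = 0 ; sig = [3:]
  {1,2,7}:  v_{1} + v_{2} + v_{7} = v_{5} ; sig = [3:1]
  {1,4,6}:  v_{1} + v_{4} + v_{6} = v_{3} ; sig = [3:1]
  {2,7,8}:  v_{2} + v_{7} + v_{8} = v_{4} ; sig = [3:1]
  {1,6,8}:  v_{1} + v_{6} + v_{8} = 2·v_{3} ; sig = [3:2]

so the primitive-relation signature multiset is
{ [2:1] ×2,  [2:1,1],  [3:] ×2,  [3:1] ×3,  [3:2] }


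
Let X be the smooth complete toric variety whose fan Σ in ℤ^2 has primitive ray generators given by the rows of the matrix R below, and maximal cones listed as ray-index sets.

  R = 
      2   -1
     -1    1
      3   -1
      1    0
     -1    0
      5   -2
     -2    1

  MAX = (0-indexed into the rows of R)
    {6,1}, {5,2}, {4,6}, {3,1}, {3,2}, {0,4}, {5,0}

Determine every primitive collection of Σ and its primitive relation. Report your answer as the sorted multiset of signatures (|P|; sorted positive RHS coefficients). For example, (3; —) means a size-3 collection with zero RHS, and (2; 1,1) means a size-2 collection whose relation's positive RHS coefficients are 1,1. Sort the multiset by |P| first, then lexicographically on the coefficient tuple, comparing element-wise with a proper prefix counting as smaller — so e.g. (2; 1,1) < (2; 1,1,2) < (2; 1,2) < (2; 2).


The 14 primitive collections of Σ (r=7, n=2):

  P = {0,6}:  v_{0} + v_{6} = 0  →  sig = (2; —)
  P = {3,4}:  v_{3} + v_{4} = 0  →  sig = (2; —)
  P = {0,1}:  v_{0} + v_{1} = v_{3}  →  sig = (2; 1)
  P = {0,2}:  v_{0} + v_{2} = v_{5}  →  sig = (2; 1)
  P = {0,3}:  v_{0} + v_{3} = v_{2}  →  sig = (2; 1)
  P = {1,4}:  v_{1} + v_{4} = v_{6}  →  sig = (2; 1)
  P = {2,4}:  v_{2} + v_{4} = v_{0}  →  sig = (2; 1)
  P = {2,6}:  v_{2} + v_{6} = v_{3}  →  sig = (2; 1)
  P = {3,6}:  v_{3} + v_{6} = v_{1}  →  sig = (2; 1)
  P = {5,6}:  v_{5} + v_{6} = v_{2}  →  sig = (2; 1)
  P = {1,5}:  v_{1} + v_{5} = v_{2} + v_{3}  →  sig = (2; 1,1)
  P = {1,2}:  v_{1} + v_{2} = 2·v_{3}  →  sig = (2; 2)
  P = {3,5}:  v_{3} + v_{5} = 2·v_{2}  →  sig = (2; 2)
  P = {4,5}:  v_{4} + v_{5} = 2·v_{0}  →  sig = (2; 2)

Signatures (|P|; sorted positive RHS coefficients), sorted:
[(2; —), (2; —), (2; 1), (2; 1), (2; 1), (2; 1), (2; 1), (2; 1), (2; 1), (2; 1), (2; 1,1), (2; 2), (2; 2), (2; 2)]


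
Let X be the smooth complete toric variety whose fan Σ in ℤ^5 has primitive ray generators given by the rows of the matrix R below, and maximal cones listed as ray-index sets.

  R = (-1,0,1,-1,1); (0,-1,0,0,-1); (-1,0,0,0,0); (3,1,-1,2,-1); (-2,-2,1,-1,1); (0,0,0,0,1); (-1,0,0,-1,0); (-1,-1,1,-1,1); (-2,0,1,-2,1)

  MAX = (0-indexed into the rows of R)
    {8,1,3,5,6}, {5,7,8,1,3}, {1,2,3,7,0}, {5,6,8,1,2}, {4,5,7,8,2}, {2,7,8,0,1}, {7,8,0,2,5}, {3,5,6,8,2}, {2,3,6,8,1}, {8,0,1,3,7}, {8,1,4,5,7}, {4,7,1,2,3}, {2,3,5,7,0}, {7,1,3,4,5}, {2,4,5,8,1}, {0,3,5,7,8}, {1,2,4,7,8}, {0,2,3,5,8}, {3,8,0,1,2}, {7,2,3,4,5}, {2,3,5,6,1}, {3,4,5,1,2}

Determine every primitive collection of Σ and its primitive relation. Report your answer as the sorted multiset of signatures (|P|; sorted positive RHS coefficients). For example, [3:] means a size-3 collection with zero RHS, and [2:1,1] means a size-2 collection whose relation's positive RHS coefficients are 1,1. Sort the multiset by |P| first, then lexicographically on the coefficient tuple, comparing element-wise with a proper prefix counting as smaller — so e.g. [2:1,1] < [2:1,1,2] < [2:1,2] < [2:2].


The 9 primitive collections of Σ (r=9, n=5):

  P = {0,6}:  v_{0} + v_{6} = v_{8} ; sig = [2:1]
  P = {6,7}:  v_{6} + v_{7} = v_{1} + v_{5} + v_{8} ; sig = [2:1,1,1]
  P = {4,6}:  v_{4} + v_{6} = 2·v_{1} + v_{2} + 2·v_{5} + v_{8} ; sig = [2:1,1,2,2]
  P = {0,4}:  v_{0} + v_{4} = v_{2} + 2·v_{7} ; sig = [2:1,2]
  P = {0,1,5}:  v_{0} + v_{1} + v_{5} = v_{7} ; sig = [3:1]
  P = {3,4,8}:  v_{3} + v_{4} + v_{8} = v_{7} ; sig = [3:1]
  P = {1,2,5,7}:  v_{1} + v_{2} + v_{5} + v_{7} = v_{4} ; sig = [4:1]
  P = {2,3,7,8}:  v_{2} + v_{3} + v_{7} + v_{8} = v_{0} ; sig = [4:1]
  P = {1,2,3,5,8}:  v_{1} + v_{2} + v_{3} + v_{5} + v_{8} = 0 ; sig = [5:]

Sorted signature multiset PRS(X):
    [2:1]
    [2:1,1,1]
    [2:1,1,2,2]
    [2:1,2]
    [3:1]
    [3:1]
    [4:1]
    [4:1]
    [5:]


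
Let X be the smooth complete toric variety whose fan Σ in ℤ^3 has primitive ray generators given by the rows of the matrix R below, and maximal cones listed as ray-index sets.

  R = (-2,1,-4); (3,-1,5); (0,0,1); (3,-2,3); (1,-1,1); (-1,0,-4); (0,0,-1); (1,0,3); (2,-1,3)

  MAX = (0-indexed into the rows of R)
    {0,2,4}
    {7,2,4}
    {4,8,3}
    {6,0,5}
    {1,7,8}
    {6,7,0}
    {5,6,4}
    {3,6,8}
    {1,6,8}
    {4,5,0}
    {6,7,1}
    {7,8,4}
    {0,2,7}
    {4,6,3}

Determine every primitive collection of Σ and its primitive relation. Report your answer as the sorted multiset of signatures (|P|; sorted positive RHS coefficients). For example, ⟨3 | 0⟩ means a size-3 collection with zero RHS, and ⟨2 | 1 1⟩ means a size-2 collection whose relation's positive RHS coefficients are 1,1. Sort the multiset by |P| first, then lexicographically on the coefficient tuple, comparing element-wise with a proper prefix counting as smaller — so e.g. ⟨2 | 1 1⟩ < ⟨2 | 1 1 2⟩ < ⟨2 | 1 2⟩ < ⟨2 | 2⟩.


20 minimal non-faces of Δ(Σ) (on 9 rays):

  P={2,6}:  v_{2} + v_{6} = 0  ⇒ sig = ⟨2 | 0⟩
  P={0,8}:  v_{0} + v_{8} = v_{6}  ⇒ sig = ⟨2 | 1⟩
  P={5,7}:  v_{5} + v_{7} = v_{6}  ⇒ sig = ⟨2 | 1⟩
  P={1,2}:  v_{1} + v_{2} = v_{7} + v_{8}  ⇒ sig = ⟨2 | 1 1⟩
  P={2,3}:  v_{2} + v_{3} = v_{4} + v_{8}  ⇒ sig = ⟨2 | 1 1⟩
  P={2,5}:  v_{2} + v_{5} = v_{0} + v_{4}  ⇒ sig = ⟨2 | 1 1⟩
  P={2,8}:  v_{2} + v_{8} = v_{4} + v_{7}  ⇒ sig = ⟨2 | 1 1⟩
  P={0,1}:  v_{0} + v_{1} = 2·v_{6} + v_{7}  ⇒ sig = ⟨2 | 1 2⟩
  P={0,3}:  v_{0} + v_{3} = v_{4} + 2·v_{6}  ⇒ sig = ⟨2 | 1 2⟩
  P={1,5}:  v_{1} + v_{5} = 2·v_{6} + v_{8}  ⇒ sig = ⟨2 | 1 2⟩
  P={5,8}:  v_{5} + v_{8} = v_{4} + 2·v_{6}  ⇒ sig = ⟨2 | 1 2⟩
  P={1,3}:  v_{1} + v_{3} = v_{6} + 3·v_{8}  ⇒ sig = ⟨2 | 1 3⟩
  P={1,4}:  v_{1} + v_{4} = 2·v_{8}  ⇒ sig = ⟨2 | 2⟩
  P={3,7}:  v_{3} + v_{7} = 2·v_{8}  ⇒ sig = ⟨2 | 2⟩
  P={3,5}:  v_{3} + v_{5} = 2·v_{4} + 3·v_{6}  ⇒ sig = ⟨2 | 2 3⟩
  P={0,4,7}:  v_{0} + v_{4} + v_{7} = 0  ⇒ sig = ⟨3 | 0⟩
  P={0,4,6}:  v_{0} + v_{4} + v_{6} = v_{5}  ⇒ sig = ⟨3 | 1⟩
  P={4,6,7}:  v_{4} + v_{6} + v_{7} = v_{8}  ⇒ sig = ⟨3 | 1⟩
  P={4,6,8}:  v_{4} + v_{6} + v_{8} = v_{3}  ⇒ sig = ⟨3 | 1⟩
  P={6,7,8}:  v_{6} + v_{7} + v_{8} = v_{1}  ⇒ sig = ⟨3 | 1⟩

Sorted signature multiset PRS(X):
{ ⟨2 | 0⟩,  ⟨2 | 1⟩ ×2,  ⟨2 | 1 1⟩ ×4,  ⟨2 | 1 2⟩ ×4,  ⟨2 | 1 3⟩,  ⟨2 | 2⟩ ×2,  ⟨2 | 2 3⟩,  ⟨3 | 0⟩,  ⟨3 | 1⟩ ×4 }


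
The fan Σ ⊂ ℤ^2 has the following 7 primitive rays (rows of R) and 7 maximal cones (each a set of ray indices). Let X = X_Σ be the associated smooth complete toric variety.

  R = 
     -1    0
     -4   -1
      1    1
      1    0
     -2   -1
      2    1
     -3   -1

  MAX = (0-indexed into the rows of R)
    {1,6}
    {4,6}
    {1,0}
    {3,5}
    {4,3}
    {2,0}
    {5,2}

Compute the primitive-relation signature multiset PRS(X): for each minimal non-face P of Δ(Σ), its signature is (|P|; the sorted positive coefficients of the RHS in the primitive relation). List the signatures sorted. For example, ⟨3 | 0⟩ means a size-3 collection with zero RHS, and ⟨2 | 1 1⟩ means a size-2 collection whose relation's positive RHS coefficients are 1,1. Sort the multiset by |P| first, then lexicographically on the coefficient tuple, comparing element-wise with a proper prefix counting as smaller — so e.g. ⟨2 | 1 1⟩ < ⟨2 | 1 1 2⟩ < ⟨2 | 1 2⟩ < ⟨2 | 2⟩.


The 14 primitive collections of Σ (r=7, n=2):

  {0,3}:  v_{0} + v_{3} = 0 ; sig = ⟨2 | 0⟩
  {4,5}:  v_{4} + v_{5} = 0 ; sig = ⟨2 | 0⟩
  {0,4}:  v_{0} + v_{4} = v_{6} ; sig = ⟨2 | 1⟩
  {0,5}:  v_{0} + v_{5} = v_{2} ; sig = ⟨2 | 1⟩
  {0,6}:  v_{0} + v_{6} = v_{1} ; sig = ⟨2 | 1⟩
  {1,3}:  v_{1} + v_{3} = v_{6} ; sig = ⟨2 | 1⟩
  {2,3}:  v_{2} + v_{3} = v_{5} ; sig = ⟨2 | 1⟩
  {2,4}:  v_{2} + v_{4} = v_{0} ; sig = ⟨2 | 1⟩
  {3,6}:  v_{3} + v_{6} = v_{4} ; sig = ⟨2 | 1⟩
  {5,6}:  v_{5} + v_{6} = v_{0} ; sig = ⟨2 | 1⟩
  {1,4}:  v_{1} + v_{4} = 2·v_{6} ; sig = ⟨2 | 2⟩
  {1,5}:  v_{1} + v_{5} = 2·v_{0} ; sig = ⟨2 | 2⟩
  {2,6}:  v_{2} + v_{6} = 2·v_{0} ; sig = ⟨2 | 2⟩
  {1,2}:  v_{1} + v_{2} = 3·v_{0} ; sig = ⟨2 | 3⟩

Sorted signature multiset PRS(X):
{ ⟨2 | 0⟩ ×2,  ⟨2 | 1⟩ ×8,  ⟨2 | 2⟩ ×3,  ⟨2 | 3⟩ }


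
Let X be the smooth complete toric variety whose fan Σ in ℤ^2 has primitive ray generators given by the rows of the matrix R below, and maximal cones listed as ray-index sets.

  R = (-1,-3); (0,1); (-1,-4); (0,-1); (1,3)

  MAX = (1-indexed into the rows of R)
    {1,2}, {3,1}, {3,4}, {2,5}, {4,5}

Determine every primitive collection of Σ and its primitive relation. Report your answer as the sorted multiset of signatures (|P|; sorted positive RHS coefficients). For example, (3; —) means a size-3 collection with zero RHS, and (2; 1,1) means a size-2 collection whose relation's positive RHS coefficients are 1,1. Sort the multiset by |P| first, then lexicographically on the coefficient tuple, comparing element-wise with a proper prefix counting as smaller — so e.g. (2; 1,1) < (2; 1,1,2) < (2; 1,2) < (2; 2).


Σ has 5 primitive collections:

  P={1,5}:  v_{1} + v_{5} = 0 — sig = (2; —)
  P={2,4}:  v_{2} + v_{4} = 0 — sig = (2; —)
  P={1,4}:  v_{1} + v_{4} = v_{3} — sig = (2; 1)
  P={2,3}:  v_{2} + v_{3} = v_{1} — sig = (2; 1)
  P={3,5}:  v_{3} + v_{5} = v_{4} — sig = (2; 1)

Sorted signature multiset PRS(X):
[(2; —), (2; —), (2; 1), (2; 1), (2; 1)]


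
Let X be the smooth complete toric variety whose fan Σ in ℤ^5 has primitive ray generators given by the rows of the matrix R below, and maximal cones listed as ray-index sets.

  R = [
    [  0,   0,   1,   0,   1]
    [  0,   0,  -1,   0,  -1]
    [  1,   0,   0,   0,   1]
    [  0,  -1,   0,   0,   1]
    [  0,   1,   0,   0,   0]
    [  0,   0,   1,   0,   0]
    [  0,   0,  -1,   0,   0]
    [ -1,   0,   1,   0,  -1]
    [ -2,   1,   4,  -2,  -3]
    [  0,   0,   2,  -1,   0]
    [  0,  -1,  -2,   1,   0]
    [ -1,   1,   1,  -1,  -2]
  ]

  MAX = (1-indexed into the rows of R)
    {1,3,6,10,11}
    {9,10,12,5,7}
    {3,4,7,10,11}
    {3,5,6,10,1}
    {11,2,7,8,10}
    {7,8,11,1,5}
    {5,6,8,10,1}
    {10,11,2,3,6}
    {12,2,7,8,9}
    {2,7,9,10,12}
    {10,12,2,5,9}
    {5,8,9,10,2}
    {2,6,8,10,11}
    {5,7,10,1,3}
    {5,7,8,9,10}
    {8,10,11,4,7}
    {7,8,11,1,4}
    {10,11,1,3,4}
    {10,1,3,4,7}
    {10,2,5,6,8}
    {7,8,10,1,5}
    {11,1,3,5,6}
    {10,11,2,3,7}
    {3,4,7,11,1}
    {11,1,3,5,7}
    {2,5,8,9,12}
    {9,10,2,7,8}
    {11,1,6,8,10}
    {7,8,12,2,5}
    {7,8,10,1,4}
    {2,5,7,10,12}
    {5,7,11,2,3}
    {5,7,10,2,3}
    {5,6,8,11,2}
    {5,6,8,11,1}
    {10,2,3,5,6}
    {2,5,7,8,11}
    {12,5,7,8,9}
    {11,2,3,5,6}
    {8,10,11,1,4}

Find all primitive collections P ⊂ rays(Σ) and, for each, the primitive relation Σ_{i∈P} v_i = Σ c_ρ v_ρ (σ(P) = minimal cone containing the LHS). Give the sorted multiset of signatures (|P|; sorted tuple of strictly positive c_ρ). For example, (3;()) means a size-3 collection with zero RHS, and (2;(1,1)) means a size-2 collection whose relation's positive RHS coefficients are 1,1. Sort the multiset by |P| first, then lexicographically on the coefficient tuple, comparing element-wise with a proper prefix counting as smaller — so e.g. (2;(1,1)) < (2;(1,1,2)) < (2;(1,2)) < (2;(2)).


21 minimal non-faces of Δ(Σ) (on 12 rays):

  • {1,2}:  v_{1} + v_{2} = 0  so sig = (2;())
  • {6,7}:  v_{6} + v_{7} = 0  so sig = (2;())
  • {3,8}:  v_{3} + v_{8} = v_{6}  so sig = (2;(1))
  • {4,5}:  v_{4} + v_{5} = v_{1} + v_{7}  so sig = (2;(1,1))
  • {2,4}:  v_{2} + v_{4} = v_{7} + v_{10} + v_{11}  so sig = (2;(1,1,1))
  • {3,12}:  v_{3} + v_{12} = v_{2} + v_{5} + v_{10}  so sig = (2;(1,1,1))
  • {4,6}:  v_{4} + v_{6} = v_{1} + v_{10} + v_{11}  so sig = (2;(1,1,1))
  • {11,12}:  v_{11} + v_{12} = v_{2} + v_{7} + v_{8}  so sig = (2;(1,1,1))
  • {1,12}:  v_{1} + v_{12} = v_{5} + v_{7} + v_{8} + v_{10}  so sig = (2;(1,1,1,1))
  • {6,12}:  v_{6} + v_{12} = v_{2} + v_{5} + v_{8} + v_{10}  so sig = (2;(1,1,1,1))
  • {3,9}:  v_{3} + v_{9} = v_{2} + v_{5} + v_{8} + 2·v_{10}  so sig = (2;(1,1,1,2))
  • {9,11}:  v_{9} + v_{11} = v_{2} + v_{7} + 2·v_{8} + v_{10}  so sig = (2;(1,1,1,2))
  • {4,12}:  v_{4} + v_{12} = 2·v_{7} + v_{8} + v_{10}  so sig = (2;(1,1,2))
  • {1,9}:  v_{1} + v_{9} = v_{5} + v_{7} + 2·v_{8} + 2·v_{10}  so sig = (2;(1,1,2,2))
  • {6,9}:  v_{6} + v_{9} = v_{2} + v_{5} + 2·v_{8} + 2·v_{10}  so sig = (2;(1,1,2,2))
  • {4,9}:  v_{4} + v_{9} = 2·v_{7} + 2·v_{8} + 2·v_{10}  so sig = (2;(2,2,2))
  • {5,10,11}:  v_{5} + v_{10} + v_{11} = 0  so sig = (3;())
  • {8,10,12}:  v_{8} + v_{10} + v_{12} = v_{9}  so sig = (3;(1))
  • {1,7,10,11}:  v_{1} + v_{7} + v_{10} + v_{11} = v_{4}  so sig = (4;(1))
  • {2,5,7,9}:  v_{2} + v_{5} + v_{7} + v_{9} = 2·v_{12}  so sig = (4;(2))
  • {2,5,7,8,10}:  v_{2} + v_{5} + v_{7} + v_{8} + v_{10} = v_{12}  so sig = (5;(1))

Sorted signature multiset PRS(X):
[(2;()), (2;()), (2;(1)), (2;(1,1)), (2;(1,1,1)), (2;(1,1,1)), (2;(1,1,1)), (2;(1,1,1)), (2;(1,1,1,1)), (2;(1,1,1,1)), (2;(1,1,1,2)), (2;(1,1,1,2)), (2;(1,1,2)), (2;(1,1,2,2)), (2;(1,1,2,2)), (2;(2,2,2)), (3;()), (3;(1)), (4;(1)), (4;(2)), (5;(1))]


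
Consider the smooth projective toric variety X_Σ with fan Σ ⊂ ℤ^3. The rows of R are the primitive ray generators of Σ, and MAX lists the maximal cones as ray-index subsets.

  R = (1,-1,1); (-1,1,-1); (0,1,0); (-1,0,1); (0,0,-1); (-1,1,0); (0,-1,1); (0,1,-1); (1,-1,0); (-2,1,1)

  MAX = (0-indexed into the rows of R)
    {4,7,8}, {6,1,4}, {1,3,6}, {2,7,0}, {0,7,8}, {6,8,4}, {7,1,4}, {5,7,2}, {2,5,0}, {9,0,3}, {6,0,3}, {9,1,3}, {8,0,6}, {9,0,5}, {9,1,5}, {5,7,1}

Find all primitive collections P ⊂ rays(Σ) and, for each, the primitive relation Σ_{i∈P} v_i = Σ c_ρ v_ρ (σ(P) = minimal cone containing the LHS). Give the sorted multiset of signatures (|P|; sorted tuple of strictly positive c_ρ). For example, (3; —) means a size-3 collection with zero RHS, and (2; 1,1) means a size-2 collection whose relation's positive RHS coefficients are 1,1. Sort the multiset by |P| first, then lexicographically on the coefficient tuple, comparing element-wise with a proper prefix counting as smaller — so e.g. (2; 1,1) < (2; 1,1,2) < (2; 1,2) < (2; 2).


22 minimal non-faces of Δ(Σ) (on 10 rays):

  {0,1}:  v_{0} + v_{1} = 0 ; sig = (2; —)
  {5,8}:  v_{5} + v_{8} = 0 ; sig = (2; —)
  {6,7}:  v_{6} + v_{7} = 0 ; sig = (2; —)
  {0,4}:  v_{0} + v_{4} = v_{8} ; sig = (2; 1)
  {1,8}:  v_{1} + v_{8} = v_{4} ; sig = (2; 1)
  {2,4}:  v_{2} + v_{4} = v_{7} ; sig = (2; 1)
  {3,5}:  v_{3} + v_{5} = v_{9} ; sig = (2; 1)
  {3,7}:  v_{3} + v_{7} = v_{5} ; sig = (2; 1)
  {3,8}:  v_{3} + v_{8} = v_{6} ; sig = (2; 1)
  {4,5}:  v_{4} + v_{5} = v_{1} ; sig = (2; 1)
  {5,6}:  v_{5} + v_{6} = v_{3} ; sig = (2; 1)
  {8,9}:  v_{8} + v_{9} = v_{3} ; sig = (2; 1)
  {1,2}:  v_{1} + v_{2} = v_{5} + v_{7} ; sig = (2; 1,1)
  {2,6}:  v_{2} + v_{6} = v_{0} + v_{5} ; sig = (2; 1,1)
  {2,8}:  v_{2} + v_{8} = v_{0} + v_{7} ; sig = (2; 1,1)
  {3,4}:  v_{3} + v_{4} = v_{1} + v_{6} ; sig = (2; 1,1)
  {4,9}:  v_{4} + v_{9} = v_{1} + v_{3} ; sig = (2; 1,1)
  {2,3}:  v_{2} + v_{3} = v_{0} + 2·v_{5} ; sig = (2; 1,2)
  {2,9}:  v_{2} + v_{9} = v_{0} + 3·v_{5} ; sig = (2; 1,3)
  {6,9}:  v_{6} + v_{9} = 2·v_{3} ; sig = (2; 2)
  {7,9}:  v_{7} + v_{9} = 2·v_{5} ; sig = (2; 2)
  {0,5,7}:  v_{0} + v_{5} + v_{7} = v_{2} ; sig = (3; 1)

Hence PRS(X_Σ) =
    (2; —)
    (2; —)
    (2; —)
    (2; 1)
    (2; 1)
    (2; 1)
    (2; 1)
    (2; 1)
    (2; 1)
    (2; 1)
    (2; 1)
    (2; 1)
    (2; 1,1)
    (2; 1,1)
    (2; 1,1)
    (2; 1,1)
    (2; 1,1)
    (2; 1,2)
    (2; 1,3)
    (2; 2)
    (2; 2)
    (3; 1)


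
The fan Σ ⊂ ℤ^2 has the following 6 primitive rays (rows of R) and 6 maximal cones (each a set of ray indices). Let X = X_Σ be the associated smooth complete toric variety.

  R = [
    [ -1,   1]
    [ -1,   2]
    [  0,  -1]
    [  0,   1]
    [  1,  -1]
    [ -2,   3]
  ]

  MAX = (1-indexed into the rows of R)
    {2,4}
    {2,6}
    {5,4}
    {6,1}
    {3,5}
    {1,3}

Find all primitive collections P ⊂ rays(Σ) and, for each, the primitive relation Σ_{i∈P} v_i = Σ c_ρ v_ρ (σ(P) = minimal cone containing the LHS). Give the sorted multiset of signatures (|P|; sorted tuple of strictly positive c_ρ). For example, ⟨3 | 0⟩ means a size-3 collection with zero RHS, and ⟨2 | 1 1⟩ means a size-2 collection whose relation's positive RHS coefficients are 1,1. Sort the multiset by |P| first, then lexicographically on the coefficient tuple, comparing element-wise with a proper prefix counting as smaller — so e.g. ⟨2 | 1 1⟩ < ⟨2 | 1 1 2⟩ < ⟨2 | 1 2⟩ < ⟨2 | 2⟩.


9 collections generate NE(X_Σ); each relation:

  {1,5}:  v_{1} + v_{5} = 0 ; sig = ⟨2 | 0⟩
  {3,4}:  v_{3} + v_{4} = 0 ; sig = ⟨2 | 0⟩
  {1,2}:  v_{1} + v_{2} = v_{6} ; sig = ⟨2 | 1⟩
  {1,4}:  v_{1} + v_{4} = v_{2} ; sig = ⟨2 | 1⟩
  {2,3}:  v_{2} + v_{3} = v_{1} ; sig = ⟨2 | 1⟩
  {2,5}:  v_{2} + v_{5} = v_{4} ; sig = ⟨2 | 1⟩
  {5,6}:  v_{5} + v_{6} = v_{2} ; sig = ⟨2 | 1⟩
  {3,6}:  v_{3} + v_{6} = 2·v_{1} ; sig = ⟨2 | 2⟩
  {4,6}:  v_{4} + v_{6} = 2·v_{2} ; sig = ⟨2 | 2⟩

Hence PRS(X_Σ) =
{ ⟨2 | 0⟩ ×2,  ⟨2 | 1⟩ ×5,  ⟨2 | 2⟩ ×2 }


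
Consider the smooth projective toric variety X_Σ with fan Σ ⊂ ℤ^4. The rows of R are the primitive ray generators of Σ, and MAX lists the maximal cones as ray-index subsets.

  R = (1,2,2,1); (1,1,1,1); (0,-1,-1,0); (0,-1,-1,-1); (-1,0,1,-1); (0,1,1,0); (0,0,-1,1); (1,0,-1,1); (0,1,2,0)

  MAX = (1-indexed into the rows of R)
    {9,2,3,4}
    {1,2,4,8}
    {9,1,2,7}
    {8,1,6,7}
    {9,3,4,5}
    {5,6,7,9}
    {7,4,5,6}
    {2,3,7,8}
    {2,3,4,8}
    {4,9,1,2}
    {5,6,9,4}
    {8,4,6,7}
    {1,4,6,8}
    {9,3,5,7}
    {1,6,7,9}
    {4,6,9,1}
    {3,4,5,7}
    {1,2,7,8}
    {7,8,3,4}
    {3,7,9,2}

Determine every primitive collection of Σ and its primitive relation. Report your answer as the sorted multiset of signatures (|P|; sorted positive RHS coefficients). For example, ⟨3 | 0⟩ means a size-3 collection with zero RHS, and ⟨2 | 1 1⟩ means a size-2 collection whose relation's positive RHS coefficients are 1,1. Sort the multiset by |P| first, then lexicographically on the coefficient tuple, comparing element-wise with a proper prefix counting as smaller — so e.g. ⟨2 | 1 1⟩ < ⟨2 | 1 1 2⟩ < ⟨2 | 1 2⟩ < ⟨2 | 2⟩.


Minimal non-faces — 10 found among 9 rays, 20 max cones:

  P = {3,6}:  v_{3} + v_{6} = 0 — sig = ⟨2 | 0⟩
  P = {5,8}:  v_{5} + v_{8} = 0 — sig = ⟨2 | 0⟩
  P = {1,3}:  v_{1} + v_{3} = v_{2} — sig = ⟨2 | 1⟩
  P = {2,5}:  v_{2} + v_{5} = v_{9} — sig = ⟨2 | 1⟩
  P = {2,6}:  v_{2} + v_{6} = v_{1} — sig = ⟨2 | 1⟩
  P = {8,9}:  v_{8} + v_{9} = v_{2} — sig = ⟨2 | 1⟩
  P = {1,5}:  v_{1} + v_{5} = v_{6} + v_{9} — sig = ⟨2 | 1 1⟩
  P = {4,7,9}:  v_{4} + v_{7} + v_{9} = 0 — sig = ⟨3 | 0⟩
  P = {2,4,7}:  v_{2} + v_{4} + v_{7} = v_{8} — sig = ⟨3 | 1⟩
  P = {1,4,7}:  v_{1} + v_{4} + v_{7} = v_{6} + v_{8} — sig = ⟨3 | 1 1⟩

Hence PRS(X_Σ) =
    |P|=2: 7 collections, coeffs (), (), (1), (1), (1), (1), (1,1)
    |P|=3: 3 collections, coeffs (), (1), (1,1)


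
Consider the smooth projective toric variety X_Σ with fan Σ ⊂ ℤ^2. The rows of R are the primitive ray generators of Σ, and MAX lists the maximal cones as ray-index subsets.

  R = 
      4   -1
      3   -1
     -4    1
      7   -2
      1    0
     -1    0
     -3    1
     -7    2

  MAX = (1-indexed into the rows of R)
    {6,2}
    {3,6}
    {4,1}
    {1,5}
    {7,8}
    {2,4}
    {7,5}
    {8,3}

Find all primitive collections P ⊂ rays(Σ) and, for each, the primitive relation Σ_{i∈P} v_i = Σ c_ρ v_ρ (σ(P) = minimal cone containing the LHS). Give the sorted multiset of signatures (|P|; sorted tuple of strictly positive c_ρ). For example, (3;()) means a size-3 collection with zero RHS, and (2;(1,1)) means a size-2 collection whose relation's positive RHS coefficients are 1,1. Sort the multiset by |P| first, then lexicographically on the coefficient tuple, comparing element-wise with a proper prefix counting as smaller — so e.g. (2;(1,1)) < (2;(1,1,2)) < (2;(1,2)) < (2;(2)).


The 20 primitive collections of Σ (r=8, n=2):

  {1,3}:  v_{1} + v_{3} = 0  ⇒ sig = (2;())
  {2,7}:  v_{2} + v_{7} = 0  ⇒ sig = (2;())
  {4,8}:  v_{4} + v_{8} = 0  ⇒ sig = (2;())
  {5,6}:  v_{5} + v_{6} = 0  ⇒ sig = (2;())
  {1,2}:  v_{1} + v_{2} = v_{4}  ⇒ sig = (2;(1))
  {1,6}:  v_{1} + v_{6} = v_{2}  ⇒ sig = (2;(1))
  {1,7}:  v_{1} + v_{7} = v_{5}  ⇒ sig = (2;(1))
  {1,8}:  v_{1} + v_{8} = v_{7}  ⇒ sig = (2;(1))
  {2,3}:  v_{2} + v_{3} = v_{6}  ⇒ sig = (2;(1))
  {2,5}:  v_{2} + v_{5} = v_{1}  ⇒ sig = (2;(1))
  {2,8}:  v_{2} + v_{8} = v_{3}  ⇒ sig = (2;(1))
  {3,4}:  v_{3} + v_{4} = v_{2}  ⇒ sig = (2;(1))
  {3,5}:  v_{3} + v_{5} = v_{7}  ⇒ sig = (2;(1))
  {3,7}:  v_{3} + v_{7} = v_{8}  ⇒ sig = (2;(1))
  {4,7}:  v_{4} + v_{7} = v_{1}  ⇒ sig = (2;(1))
  {6,7}:  v_{6} + v_{7} = v_{3}  ⇒ sig = (2;(1))
  {4,5}:  v_{4} + v_{5} = 2·v_{1}  ⇒ sig = (2;(2))
  {4,6}:  v_{4} + v_{6} = 2·v_{2}  ⇒ sig = (2;(2))
  {5,8}:  v_{5} + v_{8} = 2·v_{7}  ⇒ sig = (2;(2))
  {6,8}:  v_{6} + v_{8} = 2·v_{3}  ⇒ sig = (2;(2))

Hence PRS(X_Σ) =
[(2;()), (2;()), (2;()), (2;()), (2;(1)), (2;(1)), (2;(1)), (2;(1)), (2;(1)), (2;(1)), (2;(1)), (2;(1)), (2;(1)), (2;(1)), (2;(1)), (2;(1)), (2;(2)), (2;(2)), (2;(2)), (2;(2))]


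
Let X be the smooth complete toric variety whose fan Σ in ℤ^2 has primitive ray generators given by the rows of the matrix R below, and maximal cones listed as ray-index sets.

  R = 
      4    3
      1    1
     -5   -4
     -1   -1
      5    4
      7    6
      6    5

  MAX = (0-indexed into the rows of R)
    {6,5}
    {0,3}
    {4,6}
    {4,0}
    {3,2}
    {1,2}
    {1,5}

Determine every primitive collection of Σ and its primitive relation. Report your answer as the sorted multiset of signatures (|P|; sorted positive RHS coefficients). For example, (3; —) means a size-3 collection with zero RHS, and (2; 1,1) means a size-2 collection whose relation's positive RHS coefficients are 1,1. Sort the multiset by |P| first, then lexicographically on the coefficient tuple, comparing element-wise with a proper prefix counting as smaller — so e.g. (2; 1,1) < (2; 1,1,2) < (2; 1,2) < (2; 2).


14 minimal non-faces of Δ(Σ) (on 7 rays):

  • {1,3}:  v_{1} + v_{3} = 0  ⇒ sig = (2; —)
  • {2,4}:  v_{2} + v_{4} = 0  ⇒ sig = (2; —)
  • {0,1}:  v_{0} + v_{1} = v_{4}  ⇒ sig = (2; 1)
  • {0,2}:  v_{0} + v_{2} = v_{3}  ⇒ sig = (2; 1)
  • {1,4}:  v_{1} + v_{4} = v_{6}  ⇒ sig = (2; 1)
  • {1,6}:  v_{1} + v_{6} = v_{5}  ⇒ sig = (2; 1)
  • {2,6}:  v_{2} + v_{6} = v_{1}  ⇒ sig = (2; 1)
  • {3,4}:  v_{3} + v_{4} = v_{0}  ⇒ sig = (2; 1)
  • {3,5}:  v_{3} + v_{5} = v_{6}  ⇒ sig = (2; 1)
  • {3,6}:  v_{3} + v_{6} = v_{4}  ⇒ sig = (2; 1)
  • {0,5}:  v_{0} + v_{5} = v_{4} + v_{6}  ⇒ sig = (2; 1,1)
  • {0,6}:  v_{0} + v_{6} = 2·v_{4}  ⇒ sig = (2; 2)
  • {2,5}:  v_{2} + v_{5} = 2·v_{1}  ⇒ sig = (2; 2)
  • {4,5}:  v_{4} + v_{5} = 2·v_{6}  ⇒ sig = (2; 2)

so the primitive-relation signature multiset is
    |P|=2: 14 collections, coeffs (), (), (1), (1), (1), (1), (1), (1), (1), (1), (1,1), (2), (2), (2)


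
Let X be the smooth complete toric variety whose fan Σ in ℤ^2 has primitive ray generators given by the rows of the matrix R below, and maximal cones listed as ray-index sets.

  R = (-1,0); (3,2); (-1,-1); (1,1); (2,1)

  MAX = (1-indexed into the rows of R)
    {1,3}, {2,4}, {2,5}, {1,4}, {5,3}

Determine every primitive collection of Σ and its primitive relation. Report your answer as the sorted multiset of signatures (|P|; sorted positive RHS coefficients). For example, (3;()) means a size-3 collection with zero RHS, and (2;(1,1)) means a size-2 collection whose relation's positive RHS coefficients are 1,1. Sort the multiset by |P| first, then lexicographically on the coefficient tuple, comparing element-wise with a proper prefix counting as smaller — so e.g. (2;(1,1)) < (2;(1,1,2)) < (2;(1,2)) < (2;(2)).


Minimal non-faces — 5 found among 5 rays, 5 max cones:

  • {3,4}:  v_{3} + v_{4} = 0  so sig = (2;())
  • {1,5}:  v_{1} + v_{5} = v_{4}  so sig = (2;(1))
  • {2,3}:  v_{2} + v_{3} = v_{5}  so sig = (2;(1))
  • {4,5}:  v_{4} + v_{5} = v_{2}  so sig = (2;(1))
  • {1,2}:  v_{1} + v_{2} = 2·v_{4}  so sig = (2;(2))

so the primitive-relation signature multiset is
    |P|=2: 5 collections, coeffs (), (1), (1), (1), (2)


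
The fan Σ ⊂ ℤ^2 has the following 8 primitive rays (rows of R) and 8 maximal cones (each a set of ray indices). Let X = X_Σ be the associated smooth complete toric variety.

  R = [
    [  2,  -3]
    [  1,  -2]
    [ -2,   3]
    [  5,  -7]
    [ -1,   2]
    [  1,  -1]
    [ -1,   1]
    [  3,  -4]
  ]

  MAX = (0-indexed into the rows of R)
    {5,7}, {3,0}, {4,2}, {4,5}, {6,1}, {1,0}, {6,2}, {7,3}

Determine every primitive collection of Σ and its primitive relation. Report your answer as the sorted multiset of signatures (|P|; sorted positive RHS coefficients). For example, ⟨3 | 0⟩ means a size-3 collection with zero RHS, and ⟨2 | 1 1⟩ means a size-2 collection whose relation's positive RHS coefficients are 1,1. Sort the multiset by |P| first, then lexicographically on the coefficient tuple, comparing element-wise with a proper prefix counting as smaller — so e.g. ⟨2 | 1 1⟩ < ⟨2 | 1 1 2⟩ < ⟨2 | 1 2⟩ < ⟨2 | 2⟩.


|primitive collections| = 20. Relations:

  P={0,2}:  v_{0} + v_{2} = 0  so sig = ⟨2 | 0⟩
  P={1,4}:  v_{1} + v_{4} = 0  so sig = ⟨2 | 0⟩
  P={5,6}:  v_{5} + v_{6} = 0  so sig = ⟨2 | 0⟩
  P={0,4}:  v_{0} + v_{4} = v_{5}  so sig = ⟨2 | 1⟩
  P={0,5}:  v_{0} + v_{5} = v_{7}  so sig = ⟨2 | 1⟩
  P={0,6}:  v_{0} + v_{6} = v_{1}  so sig = ⟨2 | 1⟩
  P={0,7}:  v_{0} + v_{7} = v_{3}  so sig = ⟨2 | 1⟩
  P={1,2}:  v_{1} + v_{2} = v_{6}  so sig = ⟨2 | 1⟩
  P={1,5}:  v_{1} + v_{5} = v_{0}  so sig = ⟨2 | 1⟩
  P={2,3}:  v_{2} + v_{3} = v_{7}  so sig = ⟨2 | 1⟩
  P={2,5}:  v_{2} + v_{5} = v_{4}  so sig = ⟨2 | 1⟩
  P={2,7}:  v_{2} + v_{7} = v_{5}  so sig = ⟨2 | 1⟩
  P={4,6}:  v_{4} + v_{6} = v_{2}  so sig = ⟨2 | 1⟩
  P={6,7}:  v_{6} + v_{7} = v_{0}  so sig = ⟨2 | 1⟩
  P={3,4}:  v_{3} + v_{4} = v_{5} + v_{7}  so sig = ⟨2 | 1 1⟩
  P={1,7}:  v_{1} + v_{7} = 2·v_{0}  so sig = ⟨2 | 2⟩
  P={3,5}:  v_{3} + v_{5} = 2·v_{7}  so sig = ⟨2 | 2⟩
  P={3,6}:  v_{3} + v_{6} = 2·v_{0}  so sig = ⟨2 | 2⟩
  P={4,7}:  v_{4} + v_{7} = 2·v_{5}  so sig = ⟨2 | 2⟩
  P={1,3}:  v_{1} + v_{3} = 3·v_{0}  so sig = ⟨2 | 3⟩

Signatures (|P|; sorted positive RHS coefficients), sorted:
{ ⟨2 | 0⟩ ×3,  ⟨2 | 1⟩ ×11,  ⟨2 | 1 1⟩,  ⟨2 | 2⟩ ×4,  ⟨2 | 3⟩ }
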